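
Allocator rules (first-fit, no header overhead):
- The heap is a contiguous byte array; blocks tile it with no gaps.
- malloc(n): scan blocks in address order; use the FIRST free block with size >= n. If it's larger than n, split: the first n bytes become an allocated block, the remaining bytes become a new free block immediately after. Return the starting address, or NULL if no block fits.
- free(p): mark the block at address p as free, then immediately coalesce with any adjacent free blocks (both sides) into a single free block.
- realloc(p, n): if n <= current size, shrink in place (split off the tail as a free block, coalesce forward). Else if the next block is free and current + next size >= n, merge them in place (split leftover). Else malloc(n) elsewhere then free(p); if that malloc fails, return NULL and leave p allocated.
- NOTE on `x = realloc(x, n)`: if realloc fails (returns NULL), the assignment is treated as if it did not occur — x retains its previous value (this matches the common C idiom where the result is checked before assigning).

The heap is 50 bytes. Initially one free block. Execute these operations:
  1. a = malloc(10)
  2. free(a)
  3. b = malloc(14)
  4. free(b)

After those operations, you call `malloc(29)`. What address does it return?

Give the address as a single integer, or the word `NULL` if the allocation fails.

Answer: 0

Derivation:
Op 1: a = malloc(10) -> a = 0; heap: [0-9 ALLOC][10-49 FREE]
Op 2: free(a) -> (freed a); heap: [0-49 FREE]
Op 3: b = malloc(14) -> b = 0; heap: [0-13 ALLOC][14-49 FREE]
Op 4: free(b) -> (freed b); heap: [0-49 FREE]
malloc(29): first-fit scan over [0-49 FREE] -> 0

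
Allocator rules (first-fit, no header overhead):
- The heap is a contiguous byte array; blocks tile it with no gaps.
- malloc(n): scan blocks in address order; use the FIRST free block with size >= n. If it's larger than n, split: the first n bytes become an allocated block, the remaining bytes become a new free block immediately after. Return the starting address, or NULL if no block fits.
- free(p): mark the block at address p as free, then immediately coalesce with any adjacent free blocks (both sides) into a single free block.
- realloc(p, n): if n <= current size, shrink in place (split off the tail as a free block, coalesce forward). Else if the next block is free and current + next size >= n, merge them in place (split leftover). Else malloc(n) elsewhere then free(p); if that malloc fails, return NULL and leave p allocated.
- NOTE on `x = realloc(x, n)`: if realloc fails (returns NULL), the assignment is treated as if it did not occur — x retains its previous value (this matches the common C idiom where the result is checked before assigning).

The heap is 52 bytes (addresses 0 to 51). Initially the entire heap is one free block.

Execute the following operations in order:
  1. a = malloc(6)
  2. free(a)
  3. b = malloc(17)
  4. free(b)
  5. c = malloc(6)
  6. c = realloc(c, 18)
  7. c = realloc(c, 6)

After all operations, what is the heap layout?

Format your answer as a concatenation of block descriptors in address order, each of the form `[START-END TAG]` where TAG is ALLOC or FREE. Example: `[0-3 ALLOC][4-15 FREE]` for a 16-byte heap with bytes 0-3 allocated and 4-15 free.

Answer: [0-5 ALLOC][6-51 FREE]

Derivation:
Op 1: a = malloc(6) -> a = 0; heap: [0-5 ALLOC][6-51 FREE]
Op 2: free(a) -> (freed a); heap: [0-51 FREE]
Op 3: b = malloc(17) -> b = 0; heap: [0-16 ALLOC][17-51 FREE]
Op 4: free(b) -> (freed b); heap: [0-51 FREE]
Op 5: c = malloc(6) -> c = 0; heap: [0-5 ALLOC][6-51 FREE]
Op 6: c = realloc(c, 18) -> c = 0; heap: [0-17 ALLOC][18-51 FREE]
Op 7: c = realloc(c, 6) -> c = 0; heap: [0-5 ALLOC][6-51 FREE]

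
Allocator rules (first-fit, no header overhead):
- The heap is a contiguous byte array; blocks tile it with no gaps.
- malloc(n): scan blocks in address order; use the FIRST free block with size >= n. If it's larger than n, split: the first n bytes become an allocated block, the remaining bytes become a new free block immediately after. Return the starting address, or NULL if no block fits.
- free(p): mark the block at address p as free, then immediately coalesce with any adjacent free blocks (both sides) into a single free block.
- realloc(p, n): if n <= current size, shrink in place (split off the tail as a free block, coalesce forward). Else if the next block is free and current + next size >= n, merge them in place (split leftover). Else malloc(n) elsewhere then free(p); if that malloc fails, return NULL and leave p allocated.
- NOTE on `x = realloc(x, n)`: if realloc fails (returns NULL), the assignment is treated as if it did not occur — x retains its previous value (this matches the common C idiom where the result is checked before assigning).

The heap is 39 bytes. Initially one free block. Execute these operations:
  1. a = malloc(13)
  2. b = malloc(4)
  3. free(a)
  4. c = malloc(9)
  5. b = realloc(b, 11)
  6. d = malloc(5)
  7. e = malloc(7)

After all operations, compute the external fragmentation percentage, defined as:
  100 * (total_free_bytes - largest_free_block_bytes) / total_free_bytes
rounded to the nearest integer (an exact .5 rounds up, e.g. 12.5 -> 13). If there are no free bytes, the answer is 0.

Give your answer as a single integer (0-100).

Op 1: a = malloc(13) -> a = 0; heap: [0-12 ALLOC][13-38 FREE]
Op 2: b = malloc(4) -> b = 13; heap: [0-12 ALLOC][13-16 ALLOC][17-38 FREE]
Op 3: free(a) -> (freed a); heap: [0-12 FREE][13-16 ALLOC][17-38 FREE]
Op 4: c = malloc(9) -> c = 0; heap: [0-8 ALLOC][9-12 FREE][13-16 ALLOC][17-38 FREE]
Op 5: b = realloc(b, 11) -> b = 13; heap: [0-8 ALLOC][9-12 FREE][13-23 ALLOC][24-38 FREE]
Op 6: d = malloc(5) -> d = 24; heap: [0-8 ALLOC][9-12 FREE][13-23 ALLOC][24-28 ALLOC][29-38 FREE]
Op 7: e = malloc(7) -> e = 29; heap: [0-8 ALLOC][9-12 FREE][13-23 ALLOC][24-28 ALLOC][29-35 ALLOC][36-38 FREE]
Free blocks: [4 3] total_free=7 largest=4 -> 100*(7-4)/7 = 300/7 ≈ 42.857 -> rounds to 43

Answer: 43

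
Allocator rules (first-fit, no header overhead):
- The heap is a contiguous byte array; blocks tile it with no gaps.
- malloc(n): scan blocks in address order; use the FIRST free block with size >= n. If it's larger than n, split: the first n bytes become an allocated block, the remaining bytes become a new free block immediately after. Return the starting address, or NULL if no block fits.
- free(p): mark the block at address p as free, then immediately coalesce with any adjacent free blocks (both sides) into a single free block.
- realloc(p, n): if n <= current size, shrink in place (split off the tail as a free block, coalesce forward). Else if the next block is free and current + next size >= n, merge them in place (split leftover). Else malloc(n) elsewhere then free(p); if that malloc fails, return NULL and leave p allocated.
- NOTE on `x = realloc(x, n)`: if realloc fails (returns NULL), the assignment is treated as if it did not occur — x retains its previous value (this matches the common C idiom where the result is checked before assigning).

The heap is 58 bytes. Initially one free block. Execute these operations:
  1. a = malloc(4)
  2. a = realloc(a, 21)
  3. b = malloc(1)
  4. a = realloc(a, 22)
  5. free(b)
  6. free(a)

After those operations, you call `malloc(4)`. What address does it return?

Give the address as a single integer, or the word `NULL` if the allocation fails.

Op 1: a = malloc(4) -> a = 0; heap: [0-3 ALLOC][4-57 FREE]
Op 2: a = realloc(a, 21) -> a = 0; heap: [0-20 ALLOC][21-57 FREE]
Op 3: b = malloc(1) -> b = 21; heap: [0-20 ALLOC][21-21 ALLOC][22-57 FREE]
Op 4: a = realloc(a, 22) -> a = 22; heap: [0-20 FREE][21-21 ALLOC][22-43 ALLOC][44-57 FREE]
Op 5: free(b) -> (freed b); heap: [0-21 FREE][22-43 ALLOC][44-57 FREE]
Op 6: free(a) -> (freed a); heap: [0-57 FREE]
malloc(4): first-fit scan over [0-57 FREE] -> 0

Answer: 0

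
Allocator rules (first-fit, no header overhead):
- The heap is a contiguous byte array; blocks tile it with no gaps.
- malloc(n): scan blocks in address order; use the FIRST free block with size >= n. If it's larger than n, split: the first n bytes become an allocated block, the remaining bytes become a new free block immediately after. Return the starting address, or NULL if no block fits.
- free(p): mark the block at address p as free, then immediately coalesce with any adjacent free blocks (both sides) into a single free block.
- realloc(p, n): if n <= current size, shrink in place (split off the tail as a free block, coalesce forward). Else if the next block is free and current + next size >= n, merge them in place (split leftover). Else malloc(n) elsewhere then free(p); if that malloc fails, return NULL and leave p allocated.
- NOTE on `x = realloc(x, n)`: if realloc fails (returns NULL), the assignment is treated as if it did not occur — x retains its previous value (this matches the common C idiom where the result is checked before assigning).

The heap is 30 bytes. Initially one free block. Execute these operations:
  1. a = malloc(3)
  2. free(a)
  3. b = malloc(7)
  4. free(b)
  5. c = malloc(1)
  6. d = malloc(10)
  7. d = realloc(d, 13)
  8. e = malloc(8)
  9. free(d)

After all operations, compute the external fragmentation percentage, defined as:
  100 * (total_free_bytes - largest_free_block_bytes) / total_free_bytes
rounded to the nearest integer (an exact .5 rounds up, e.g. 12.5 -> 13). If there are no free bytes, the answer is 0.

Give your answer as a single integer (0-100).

Op 1: a = malloc(3) -> a = 0; heap: [0-2 ALLOC][3-29 FREE]
Op 2: free(a) -> (freed a); heap: [0-29 FREE]
Op 3: b = malloc(7) -> b = 0; heap: [0-6 ALLOC][7-29 FREE]
Op 4: free(b) -> (freed b); heap: [0-29 FREE]
Op 5: c = malloc(1) -> c = 0; heap: [0-0 ALLOC][1-29 FREE]
Op 6: d = malloc(10) -> d = 1; heap: [0-0 ALLOC][1-10 ALLOC][11-29 FREE]
Op 7: d = realloc(d, 13) -> d = 1; heap: [0-0 ALLOC][1-13 ALLOC][14-29 FREE]
Op 8: e = malloc(8) -> e = 14; heap: [0-0 ALLOC][1-13 ALLOC][14-21 ALLOC][22-29 FREE]
Op 9: free(d) -> (freed d); heap: [0-0 ALLOC][1-13 FREE][14-21 ALLOC][22-29 FREE]
Free blocks: [13 8] total_free=21 largest=13 -> 100*(21-13)/21 = 800/21 ≈ 38.095 -> rounds to 38

Answer: 38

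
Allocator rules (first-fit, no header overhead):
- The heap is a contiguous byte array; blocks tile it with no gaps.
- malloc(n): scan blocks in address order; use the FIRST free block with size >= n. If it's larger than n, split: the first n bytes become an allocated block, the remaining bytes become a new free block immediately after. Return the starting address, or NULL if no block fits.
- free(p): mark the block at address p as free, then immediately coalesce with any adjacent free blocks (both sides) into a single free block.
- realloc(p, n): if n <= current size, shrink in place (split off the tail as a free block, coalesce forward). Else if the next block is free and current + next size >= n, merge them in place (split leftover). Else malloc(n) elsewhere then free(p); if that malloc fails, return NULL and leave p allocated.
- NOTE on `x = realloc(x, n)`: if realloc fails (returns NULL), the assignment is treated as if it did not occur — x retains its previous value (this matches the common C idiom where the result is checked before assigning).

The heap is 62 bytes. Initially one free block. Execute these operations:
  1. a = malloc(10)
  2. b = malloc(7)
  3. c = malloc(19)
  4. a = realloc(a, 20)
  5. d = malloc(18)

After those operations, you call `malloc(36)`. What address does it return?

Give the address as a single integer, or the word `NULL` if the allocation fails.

Op 1: a = malloc(10) -> a = 0; heap: [0-9 ALLOC][10-61 FREE]
Op 2: b = malloc(7) -> b = 10; heap: [0-9 ALLOC][10-16 ALLOC][17-61 FREE]
Op 3: c = malloc(19) -> c = 17; heap: [0-9 ALLOC][10-16 ALLOC][17-35 ALLOC][36-61 FREE]
Op 4: a = realloc(a, 20) -> a = 36; heap: [0-9 FREE][10-16 ALLOC][17-35 ALLOC][36-55 ALLOC][56-61 FREE]
Op 5: d = malloc(18) -> d = NULL; heap: [0-9 FREE][10-16 ALLOC][17-35 ALLOC][36-55 ALLOC][56-61 FREE]
malloc(36): first-fit scan over [0-9 FREE][10-16 ALLOC][17-35 ALLOC][36-55 ALLOC][56-61 FREE] -> NULL

Answer: NULL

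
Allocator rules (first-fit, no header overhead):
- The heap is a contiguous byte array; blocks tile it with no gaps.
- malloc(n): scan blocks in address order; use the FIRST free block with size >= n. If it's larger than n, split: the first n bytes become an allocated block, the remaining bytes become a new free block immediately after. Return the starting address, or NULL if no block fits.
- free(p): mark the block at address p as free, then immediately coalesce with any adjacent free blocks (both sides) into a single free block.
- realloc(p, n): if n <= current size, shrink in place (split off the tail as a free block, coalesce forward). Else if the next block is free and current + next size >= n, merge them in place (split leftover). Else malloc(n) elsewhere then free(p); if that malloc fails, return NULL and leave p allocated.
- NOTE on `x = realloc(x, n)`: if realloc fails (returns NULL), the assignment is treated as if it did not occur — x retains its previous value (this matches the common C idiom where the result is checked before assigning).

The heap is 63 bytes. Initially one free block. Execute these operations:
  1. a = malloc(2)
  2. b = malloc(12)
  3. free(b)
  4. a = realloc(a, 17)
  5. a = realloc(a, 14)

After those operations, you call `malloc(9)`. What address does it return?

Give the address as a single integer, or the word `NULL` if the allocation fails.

Op 1: a = malloc(2) -> a = 0; heap: [0-1 ALLOC][2-62 FREE]
Op 2: b = malloc(12) -> b = 2; heap: [0-1 ALLOC][2-13 ALLOC][14-62 FREE]
Op 3: free(b) -> (freed b); heap: [0-1 ALLOC][2-62 FREE]
Op 4: a = realloc(a, 17) -> a = 0; heap: [0-16 ALLOC][17-62 FREE]
Op 5: a = realloc(a, 14) -> a = 0; heap: [0-13 ALLOC][14-62 FREE]
malloc(9): first-fit scan over [0-13 ALLOC][14-62 FREE] -> 14

Answer: 14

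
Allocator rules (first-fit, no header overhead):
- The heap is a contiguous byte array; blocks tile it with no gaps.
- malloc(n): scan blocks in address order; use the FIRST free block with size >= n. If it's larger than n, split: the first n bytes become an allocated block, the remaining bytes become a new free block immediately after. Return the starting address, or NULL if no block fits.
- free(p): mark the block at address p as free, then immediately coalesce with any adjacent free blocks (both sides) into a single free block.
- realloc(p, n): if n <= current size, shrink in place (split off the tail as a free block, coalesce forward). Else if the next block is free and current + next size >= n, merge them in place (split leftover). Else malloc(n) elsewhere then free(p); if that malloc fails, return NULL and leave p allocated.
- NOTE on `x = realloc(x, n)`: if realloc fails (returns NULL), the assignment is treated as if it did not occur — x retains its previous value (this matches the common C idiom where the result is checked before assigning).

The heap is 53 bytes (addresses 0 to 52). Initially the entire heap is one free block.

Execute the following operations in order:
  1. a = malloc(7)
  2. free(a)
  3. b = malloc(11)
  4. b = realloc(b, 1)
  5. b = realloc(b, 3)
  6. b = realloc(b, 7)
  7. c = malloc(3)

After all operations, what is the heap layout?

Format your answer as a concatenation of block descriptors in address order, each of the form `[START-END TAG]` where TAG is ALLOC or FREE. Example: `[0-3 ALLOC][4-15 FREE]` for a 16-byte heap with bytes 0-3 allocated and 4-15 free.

Op 1: a = malloc(7) -> a = 0; heap: [0-6 ALLOC][7-52 FREE]
Op 2: free(a) -> (freed a); heap: [0-52 FREE]
Op 3: b = malloc(11) -> b = 0; heap: [0-10 ALLOC][11-52 FREE]
Op 4: b = realloc(b, 1) -> b = 0; heap: [0-0 ALLOC][1-52 FREE]
Op 5: b = realloc(b, 3) -> b = 0; heap: [0-2 ALLOC][3-52 FREE]
Op 6: b = realloc(b, 7) -> b = 0; heap: [0-6 ALLOC][7-52 FREE]
Op 7: c = malloc(3) -> c = 7; heap: [0-6 ALLOC][7-9 ALLOC][10-52 FREE]

Answer: [0-6 ALLOC][7-9 ALLOC][10-52 FREE]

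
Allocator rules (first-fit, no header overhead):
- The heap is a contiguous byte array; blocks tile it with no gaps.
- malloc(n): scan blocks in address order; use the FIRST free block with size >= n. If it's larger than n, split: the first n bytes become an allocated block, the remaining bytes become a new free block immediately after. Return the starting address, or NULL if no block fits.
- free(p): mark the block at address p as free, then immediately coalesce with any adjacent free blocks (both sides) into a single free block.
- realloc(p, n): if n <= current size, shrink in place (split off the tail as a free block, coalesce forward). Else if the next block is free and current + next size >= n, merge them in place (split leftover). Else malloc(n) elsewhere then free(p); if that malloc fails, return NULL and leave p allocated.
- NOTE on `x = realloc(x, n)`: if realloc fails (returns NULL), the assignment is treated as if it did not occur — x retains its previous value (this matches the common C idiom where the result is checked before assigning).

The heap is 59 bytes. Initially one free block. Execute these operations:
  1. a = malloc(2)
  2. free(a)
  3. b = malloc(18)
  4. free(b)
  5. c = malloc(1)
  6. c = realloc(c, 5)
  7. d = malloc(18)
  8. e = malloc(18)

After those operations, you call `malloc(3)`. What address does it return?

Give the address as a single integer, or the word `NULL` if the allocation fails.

Op 1: a = malloc(2) -> a = 0; heap: [0-1 ALLOC][2-58 FREE]
Op 2: free(a) -> (freed a); heap: [0-58 FREE]
Op 3: b = malloc(18) -> b = 0; heap: [0-17 ALLOC][18-58 FREE]
Op 4: free(b) -> (freed b); heap: [0-58 FREE]
Op 5: c = malloc(1) -> c = 0; heap: [0-0 ALLOC][1-58 FREE]
Op 6: c = realloc(c, 5) -> c = 0; heap: [0-4 ALLOC][5-58 FREE]
Op 7: d = malloc(18) -> d = 5; heap: [0-4 ALLOC][5-22 ALLOC][23-58 FREE]
Op 8: e = malloc(18) -> e = 23; heap: [0-4 ALLOC][5-22 ALLOC][23-40 ALLOC][41-58 FREE]
malloc(3): first-fit scan over [0-4 ALLOC][5-22 ALLOC][23-40 ALLOC][41-58 FREE] -> 41

Answer: 41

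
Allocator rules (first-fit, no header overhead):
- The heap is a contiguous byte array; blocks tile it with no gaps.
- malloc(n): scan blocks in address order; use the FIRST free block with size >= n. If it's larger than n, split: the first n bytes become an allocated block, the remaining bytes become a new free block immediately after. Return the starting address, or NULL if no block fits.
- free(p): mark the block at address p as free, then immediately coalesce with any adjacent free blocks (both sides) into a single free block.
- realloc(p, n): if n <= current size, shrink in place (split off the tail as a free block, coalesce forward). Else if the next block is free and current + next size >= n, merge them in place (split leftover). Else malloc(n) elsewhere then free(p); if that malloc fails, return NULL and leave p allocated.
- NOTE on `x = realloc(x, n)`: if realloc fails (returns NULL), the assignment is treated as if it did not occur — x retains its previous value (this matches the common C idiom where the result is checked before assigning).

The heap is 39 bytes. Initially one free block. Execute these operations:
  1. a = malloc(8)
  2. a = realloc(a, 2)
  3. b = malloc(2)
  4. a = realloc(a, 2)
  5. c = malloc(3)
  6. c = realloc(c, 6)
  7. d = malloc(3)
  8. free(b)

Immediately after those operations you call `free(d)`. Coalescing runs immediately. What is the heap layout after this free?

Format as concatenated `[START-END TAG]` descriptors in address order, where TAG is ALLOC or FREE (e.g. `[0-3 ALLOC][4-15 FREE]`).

Op 1: a = malloc(8) -> a = 0; heap: [0-7 ALLOC][8-38 FREE]
Op 2: a = realloc(a, 2) -> a = 0; heap: [0-1 ALLOC][2-38 FREE]
Op 3: b = malloc(2) -> b = 2; heap: [0-1 ALLOC][2-3 ALLOC][4-38 FREE]
Op 4: a = realloc(a, 2) -> a = 0; heap: [0-1 ALLOC][2-3 ALLOC][4-38 FREE]
Op 5: c = malloc(3) -> c = 4; heap: [0-1 ALLOC][2-3 ALLOC][4-6 ALLOC][7-38 FREE]
Op 6: c = realloc(c, 6) -> c = 4; heap: [0-1 ALLOC][2-3 ALLOC][4-9 ALLOC][10-38 FREE]
Op 7: d = malloc(3) -> d = 10; heap: [0-1 ALLOC][2-3 ALLOC][4-9 ALLOC][10-12 ALLOC][13-38 FREE]
Op 8: free(b) -> (freed b); heap: [0-1 ALLOC][2-3 FREE][4-9 ALLOC][10-12 ALLOC][13-38 FREE]
free(d): d = 10 -> block [10-12 ALLOC]; mark free, coalesce with adjacent free neighbors -> [0-1 ALLOC][2-3 FREE][4-9 ALLOC][10-38 FREE]

Answer: [0-1 ALLOC][2-3 FREE][4-9 ALLOC][10-38 FREE]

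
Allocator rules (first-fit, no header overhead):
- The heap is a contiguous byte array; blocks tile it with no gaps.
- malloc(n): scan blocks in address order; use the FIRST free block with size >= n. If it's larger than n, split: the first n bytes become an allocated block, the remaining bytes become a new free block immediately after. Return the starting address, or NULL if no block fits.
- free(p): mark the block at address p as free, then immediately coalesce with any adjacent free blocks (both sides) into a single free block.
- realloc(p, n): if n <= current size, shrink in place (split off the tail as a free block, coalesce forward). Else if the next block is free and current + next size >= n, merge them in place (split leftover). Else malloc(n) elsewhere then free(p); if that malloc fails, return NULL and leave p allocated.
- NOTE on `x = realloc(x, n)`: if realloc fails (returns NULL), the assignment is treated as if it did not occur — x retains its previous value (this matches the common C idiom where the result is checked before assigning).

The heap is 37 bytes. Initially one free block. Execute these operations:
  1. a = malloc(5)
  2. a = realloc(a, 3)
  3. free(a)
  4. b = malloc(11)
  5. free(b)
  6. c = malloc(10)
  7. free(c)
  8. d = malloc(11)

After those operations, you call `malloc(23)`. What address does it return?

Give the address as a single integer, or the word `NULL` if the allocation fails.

Answer: 11

Derivation:
Op 1: a = malloc(5) -> a = 0; heap: [0-4 ALLOC][5-36 FREE]
Op 2: a = realloc(a, 3) -> a = 0; heap: [0-2 ALLOC][3-36 FREE]
Op 3: free(a) -> (freed a); heap: [0-36 FREE]
Op 4: b = malloc(11) -> b = 0; heap: [0-10 ALLOC][11-36 FREE]
Op 5: free(b) -> (freed b); heap: [0-36 FREE]
Op 6: c = malloc(10) -> c = 0; heap: [0-9 ALLOC][10-36 FREE]
Op 7: free(c) -> (freed c); heap: [0-36 FREE]
Op 8: d = malloc(11) -> d = 0; heap: [0-10 ALLOC][11-36 FREE]
malloc(23): first-fit scan over [0-10 ALLOC][11-36 FREE] -> 11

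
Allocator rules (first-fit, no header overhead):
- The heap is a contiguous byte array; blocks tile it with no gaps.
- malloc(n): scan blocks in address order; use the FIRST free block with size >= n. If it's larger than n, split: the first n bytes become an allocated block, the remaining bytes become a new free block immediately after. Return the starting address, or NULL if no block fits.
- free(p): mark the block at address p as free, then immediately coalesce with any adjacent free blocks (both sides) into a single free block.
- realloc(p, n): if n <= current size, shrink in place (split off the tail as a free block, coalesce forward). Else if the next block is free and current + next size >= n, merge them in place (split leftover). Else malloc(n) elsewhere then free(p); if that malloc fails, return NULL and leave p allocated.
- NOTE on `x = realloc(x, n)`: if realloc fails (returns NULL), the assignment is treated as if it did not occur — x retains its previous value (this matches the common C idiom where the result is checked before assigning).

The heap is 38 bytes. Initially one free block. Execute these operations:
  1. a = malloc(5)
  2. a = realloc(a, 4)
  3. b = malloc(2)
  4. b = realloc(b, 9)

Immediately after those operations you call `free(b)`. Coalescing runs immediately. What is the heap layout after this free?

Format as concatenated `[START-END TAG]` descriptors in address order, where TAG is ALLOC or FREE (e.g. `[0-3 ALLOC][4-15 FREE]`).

Op 1: a = malloc(5) -> a = 0; heap: [0-4 ALLOC][5-37 FREE]
Op 2: a = realloc(a, 4) -> a = 0; heap: [0-3 ALLOC][4-37 FREE]
Op 3: b = malloc(2) -> b = 4; heap: [0-3 ALLOC][4-5 ALLOC][6-37 FREE]
Op 4: b = realloc(b, 9) -> b = 4; heap: [0-3 ALLOC][4-12 ALLOC][13-37 FREE]
free(b): b = 4 -> block [4-12 ALLOC]; mark free, coalesce with adjacent free neighbors -> [0-3 ALLOC][4-37 FREE]

Answer: [0-3 ALLOC][4-37 FREE]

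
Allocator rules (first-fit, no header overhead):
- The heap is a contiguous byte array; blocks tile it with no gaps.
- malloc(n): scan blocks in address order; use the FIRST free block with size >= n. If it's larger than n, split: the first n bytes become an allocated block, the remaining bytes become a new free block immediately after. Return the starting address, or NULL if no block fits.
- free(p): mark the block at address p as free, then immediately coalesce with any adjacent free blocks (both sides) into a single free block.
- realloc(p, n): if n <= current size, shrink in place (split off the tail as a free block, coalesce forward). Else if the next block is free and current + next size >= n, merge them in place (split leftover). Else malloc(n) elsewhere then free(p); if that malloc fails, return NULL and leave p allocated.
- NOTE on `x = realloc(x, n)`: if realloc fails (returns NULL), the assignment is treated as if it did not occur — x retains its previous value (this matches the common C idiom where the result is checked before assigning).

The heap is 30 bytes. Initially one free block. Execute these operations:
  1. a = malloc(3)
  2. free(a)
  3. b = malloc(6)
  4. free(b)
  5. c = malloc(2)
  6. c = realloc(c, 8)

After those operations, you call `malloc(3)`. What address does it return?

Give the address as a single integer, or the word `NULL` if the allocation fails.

Answer: 8

Derivation:
Op 1: a = malloc(3) -> a = 0; heap: [0-2 ALLOC][3-29 FREE]
Op 2: free(a) -> (freed a); heap: [0-29 FREE]
Op 3: b = malloc(6) -> b = 0; heap: [0-5 ALLOC][6-29 FREE]
Op 4: free(b) -> (freed b); heap: [0-29 FREE]
Op 5: c = malloc(2) -> c = 0; heap: [0-1 ALLOC][2-29 FREE]
Op 6: c = realloc(c, 8) -> c = 0; heap: [0-7 ALLOC][8-29 FREE]
malloc(3): first-fit scan over [0-7 ALLOC][8-29 FREE] -> 8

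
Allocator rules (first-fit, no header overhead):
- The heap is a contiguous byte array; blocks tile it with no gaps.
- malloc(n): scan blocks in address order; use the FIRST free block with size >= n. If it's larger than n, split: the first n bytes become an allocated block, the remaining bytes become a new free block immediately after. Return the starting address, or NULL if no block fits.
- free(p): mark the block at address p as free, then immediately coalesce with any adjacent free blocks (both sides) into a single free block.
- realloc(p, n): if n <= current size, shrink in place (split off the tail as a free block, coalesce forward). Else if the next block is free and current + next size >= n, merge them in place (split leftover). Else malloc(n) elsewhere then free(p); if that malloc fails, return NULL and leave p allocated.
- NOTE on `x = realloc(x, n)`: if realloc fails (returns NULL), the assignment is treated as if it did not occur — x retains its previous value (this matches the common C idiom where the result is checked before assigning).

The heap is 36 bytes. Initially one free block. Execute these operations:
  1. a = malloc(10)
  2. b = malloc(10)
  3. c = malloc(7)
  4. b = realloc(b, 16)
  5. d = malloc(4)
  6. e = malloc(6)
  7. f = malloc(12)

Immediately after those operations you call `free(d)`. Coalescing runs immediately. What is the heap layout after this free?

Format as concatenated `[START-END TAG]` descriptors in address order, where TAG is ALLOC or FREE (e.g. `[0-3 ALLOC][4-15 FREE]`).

Answer: [0-9 ALLOC][10-19 ALLOC][20-26 ALLOC][27-35 FREE]

Derivation:
Op 1: a = malloc(10) -> a = 0; heap: [0-9 ALLOC][10-35 FREE]
Op 2: b = malloc(10) -> b = 10; heap: [0-9 ALLOC][10-19 ALLOC][20-35 FREE]
Op 3: c = malloc(7) -> c = 20; heap: [0-9 ALLOC][10-19 ALLOC][20-26 ALLOC][27-35 FREE]
Op 4: b = realloc(b, 16) -> NULL (b unchanged); heap: [0-9 ALLOC][10-19 ALLOC][20-26 ALLOC][27-35 FREE]
Op 5: d = malloc(4) -> d = 27; heap: [0-9 ALLOC][10-19 ALLOC][20-26 ALLOC][27-30 ALLOC][31-35 FREE]
Op 6: e = malloc(6) -> e = NULL; heap: [0-9 ALLOC][10-19 ALLOC][20-26 ALLOC][27-30 ALLOC][31-35 FREE]
Op 7: f = malloc(12) -> f = NULL; heap: [0-9 ALLOC][10-19 ALLOC][20-26 ALLOC][27-30 ALLOC][31-35 FREE]
free(d): d = 27 -> block [27-30 ALLOC]; mark free, coalesce with adjacent free neighbors -> [0-9 ALLOC][10-19 ALLOC][20-26 ALLOC][27-35 FREE]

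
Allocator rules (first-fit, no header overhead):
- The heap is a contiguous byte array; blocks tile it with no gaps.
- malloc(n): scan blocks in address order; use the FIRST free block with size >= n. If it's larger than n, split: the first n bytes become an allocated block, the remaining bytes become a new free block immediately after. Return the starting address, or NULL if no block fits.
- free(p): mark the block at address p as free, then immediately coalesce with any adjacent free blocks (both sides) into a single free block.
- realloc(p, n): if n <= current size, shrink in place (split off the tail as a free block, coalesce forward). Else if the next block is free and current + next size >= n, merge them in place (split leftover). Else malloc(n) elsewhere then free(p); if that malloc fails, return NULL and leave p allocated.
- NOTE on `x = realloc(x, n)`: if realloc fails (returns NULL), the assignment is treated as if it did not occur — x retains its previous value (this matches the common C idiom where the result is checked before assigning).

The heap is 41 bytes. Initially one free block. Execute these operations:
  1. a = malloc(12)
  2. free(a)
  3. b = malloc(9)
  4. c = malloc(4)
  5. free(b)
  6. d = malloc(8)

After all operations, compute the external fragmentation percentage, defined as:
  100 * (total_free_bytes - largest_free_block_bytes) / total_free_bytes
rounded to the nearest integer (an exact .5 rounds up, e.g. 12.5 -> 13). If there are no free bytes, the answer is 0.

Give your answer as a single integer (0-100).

Op 1: a = malloc(12) -> a = 0; heap: [0-11 ALLOC][12-40 FREE]
Op 2: free(a) -> (freed a); heap: [0-40 FREE]
Op 3: b = malloc(9) -> b = 0; heap: [0-8 ALLOC][9-40 FREE]
Op 4: c = malloc(4) -> c = 9; heap: [0-8 ALLOC][9-12 ALLOC][13-40 FREE]
Op 5: free(b) -> (freed b); heap: [0-8 FREE][9-12 ALLOC][13-40 FREE]
Op 6: d = malloc(8) -> d = 0; heap: [0-7 ALLOC][8-8 FREE][9-12 ALLOC][13-40 FREE]
Free blocks: [1 28] total_free=29 largest=28 -> 100*(29-28)/29 = 100/29 ≈ 3.448 -> rounds to 3

Answer: 3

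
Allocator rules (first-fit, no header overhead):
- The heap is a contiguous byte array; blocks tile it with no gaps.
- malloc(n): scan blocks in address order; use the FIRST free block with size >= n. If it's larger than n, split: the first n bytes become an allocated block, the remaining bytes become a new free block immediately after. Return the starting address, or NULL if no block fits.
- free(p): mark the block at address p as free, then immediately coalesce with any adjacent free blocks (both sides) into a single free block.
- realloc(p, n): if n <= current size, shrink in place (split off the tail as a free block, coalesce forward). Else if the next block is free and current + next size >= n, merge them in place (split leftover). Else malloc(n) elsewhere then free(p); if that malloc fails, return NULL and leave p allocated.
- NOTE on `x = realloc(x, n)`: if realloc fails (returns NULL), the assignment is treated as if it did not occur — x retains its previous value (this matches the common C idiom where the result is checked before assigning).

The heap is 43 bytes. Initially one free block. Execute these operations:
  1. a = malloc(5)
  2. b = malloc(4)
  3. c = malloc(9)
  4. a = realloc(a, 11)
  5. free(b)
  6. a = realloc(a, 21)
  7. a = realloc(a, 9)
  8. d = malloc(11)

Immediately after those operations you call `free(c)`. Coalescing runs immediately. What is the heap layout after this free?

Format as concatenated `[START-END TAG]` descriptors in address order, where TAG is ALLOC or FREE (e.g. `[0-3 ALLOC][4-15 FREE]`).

Answer: [0-17 FREE][18-26 ALLOC][27-37 ALLOC][38-42 FREE]

Derivation:
Op 1: a = malloc(5) -> a = 0; heap: [0-4 ALLOC][5-42 FREE]
Op 2: b = malloc(4) -> b = 5; heap: [0-4 ALLOC][5-8 ALLOC][9-42 FREE]
Op 3: c = malloc(9) -> c = 9; heap: [0-4 ALLOC][5-8 ALLOC][9-17 ALLOC][18-42 FREE]
Op 4: a = realloc(a, 11) -> a = 18; heap: [0-4 FREE][5-8 ALLOC][9-17 ALLOC][18-28 ALLOC][29-42 FREE]
Op 5: free(b) -> (freed b); heap: [0-8 FREE][9-17 ALLOC][18-28 ALLOC][29-42 FREE]
Op 6: a = realloc(a, 21) -> a = 18; heap: [0-8 FREE][9-17 ALLOC][18-38 ALLOC][39-42 FREE]
Op 7: a = realloc(a, 9) -> a = 18; heap: [0-8 FREE][9-17 ALLOC][18-26 ALLOC][27-42 FREE]
Op 8: d = malloc(11) -> d = 27; heap: [0-8 FREE][9-17 ALLOC][18-26 ALLOC][27-37 ALLOC][38-42 FREE]
free(c): c = 9 -> block [9-17 ALLOC]; mark free, coalesce with adjacent free neighbors -> [0-17 FREE][18-26 ALLOC][27-37 ALLOC][38-42 FREE]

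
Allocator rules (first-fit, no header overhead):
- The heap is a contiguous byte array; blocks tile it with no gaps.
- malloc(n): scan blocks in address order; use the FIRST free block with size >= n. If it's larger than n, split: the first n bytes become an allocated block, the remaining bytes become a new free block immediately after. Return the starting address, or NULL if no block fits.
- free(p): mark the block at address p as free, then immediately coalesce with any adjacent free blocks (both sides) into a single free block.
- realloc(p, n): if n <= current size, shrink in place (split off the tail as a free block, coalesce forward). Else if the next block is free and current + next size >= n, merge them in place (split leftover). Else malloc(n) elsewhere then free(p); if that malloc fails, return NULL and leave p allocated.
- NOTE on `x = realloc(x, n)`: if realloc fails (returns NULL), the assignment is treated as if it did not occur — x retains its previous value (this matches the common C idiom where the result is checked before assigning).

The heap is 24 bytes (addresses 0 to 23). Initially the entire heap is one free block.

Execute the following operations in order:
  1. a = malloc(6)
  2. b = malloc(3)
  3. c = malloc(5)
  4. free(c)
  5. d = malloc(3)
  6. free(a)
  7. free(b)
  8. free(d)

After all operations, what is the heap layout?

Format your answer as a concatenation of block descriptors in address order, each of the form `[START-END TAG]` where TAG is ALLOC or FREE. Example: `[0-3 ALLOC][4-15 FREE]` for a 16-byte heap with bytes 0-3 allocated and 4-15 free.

Op 1: a = malloc(6) -> a = 0; heap: [0-5 ALLOC][6-23 FREE]
Op 2: b = malloc(3) -> b = 6; heap: [0-5 ALLOC][6-8 ALLOC][9-23 FREE]
Op 3: c = malloc(5) -> c = 9; heap: [0-5 ALLOC][6-8 ALLOC][9-13 ALLOC][14-23 FREE]
Op 4: free(c) -> (freed c); heap: [0-5 ALLOC][6-8 ALLOC][9-23 FREE]
Op 5: d = malloc(3) -> d = 9; heap: [0-5 ALLOC][6-8 ALLOC][9-11 ALLOC][12-23 FREE]
Op 6: free(a) -> (freed a); heap: [0-5 FREE][6-8 ALLOC][9-11 ALLOC][12-23 FREE]
Op 7: free(b) -> (freed b); heap: [0-8 FREE][9-11 ALLOC][12-23 FREE]
Op 8: free(d) -> (freed d); heap: [0-23 FREE]

Answer: [0-23 FREE]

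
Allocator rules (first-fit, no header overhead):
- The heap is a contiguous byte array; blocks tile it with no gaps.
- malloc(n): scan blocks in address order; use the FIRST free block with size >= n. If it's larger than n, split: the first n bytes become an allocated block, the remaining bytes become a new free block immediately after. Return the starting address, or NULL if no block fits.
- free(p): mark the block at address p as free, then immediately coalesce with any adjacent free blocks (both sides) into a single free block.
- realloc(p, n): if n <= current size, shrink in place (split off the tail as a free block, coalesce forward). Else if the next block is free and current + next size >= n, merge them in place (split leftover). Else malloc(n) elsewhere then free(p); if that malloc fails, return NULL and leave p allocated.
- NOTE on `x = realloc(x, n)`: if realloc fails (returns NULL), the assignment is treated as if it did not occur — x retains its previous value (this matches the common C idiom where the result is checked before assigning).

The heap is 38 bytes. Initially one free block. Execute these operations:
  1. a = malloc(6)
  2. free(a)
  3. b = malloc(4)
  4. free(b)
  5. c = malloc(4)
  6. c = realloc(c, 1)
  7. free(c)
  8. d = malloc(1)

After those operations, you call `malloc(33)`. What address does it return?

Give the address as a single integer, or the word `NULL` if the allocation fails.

Op 1: a = malloc(6) -> a = 0; heap: [0-5 ALLOC][6-37 FREE]
Op 2: free(a) -> (freed a); heap: [0-37 FREE]
Op 3: b = malloc(4) -> b = 0; heap: [0-3 ALLOC][4-37 FREE]
Op 4: free(b) -> (freed b); heap: [0-37 FREE]
Op 5: c = malloc(4) -> c = 0; heap: [0-3 ALLOC][4-37 FREE]
Op 6: c = realloc(c, 1) -> c = 0; heap: [0-0 ALLOC][1-37 FREE]
Op 7: free(c) -> (freed c); heap: [0-37 FREE]
Op 8: d = malloc(1) -> d = 0; heap: [0-0 ALLOC][1-37 FREE]
malloc(33): first-fit scan over [0-0 ALLOC][1-37 FREE] -> 1

Answer: 1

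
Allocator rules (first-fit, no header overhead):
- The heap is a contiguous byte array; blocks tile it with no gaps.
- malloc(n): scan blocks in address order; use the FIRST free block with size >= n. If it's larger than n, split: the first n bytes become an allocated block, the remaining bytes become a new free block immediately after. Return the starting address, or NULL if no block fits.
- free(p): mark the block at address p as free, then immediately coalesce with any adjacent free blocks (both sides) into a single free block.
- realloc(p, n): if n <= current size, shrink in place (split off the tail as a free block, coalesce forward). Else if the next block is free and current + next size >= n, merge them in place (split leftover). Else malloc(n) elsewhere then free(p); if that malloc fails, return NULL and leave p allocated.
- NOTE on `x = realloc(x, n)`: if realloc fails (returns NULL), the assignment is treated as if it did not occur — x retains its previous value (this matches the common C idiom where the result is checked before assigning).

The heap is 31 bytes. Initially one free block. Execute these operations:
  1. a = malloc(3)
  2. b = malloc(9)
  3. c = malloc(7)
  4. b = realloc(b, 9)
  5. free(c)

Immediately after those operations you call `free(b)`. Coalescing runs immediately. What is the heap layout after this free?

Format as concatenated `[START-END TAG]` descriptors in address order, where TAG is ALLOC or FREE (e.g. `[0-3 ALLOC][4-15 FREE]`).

Answer: [0-2 ALLOC][3-30 FREE]

Derivation:
Op 1: a = malloc(3) -> a = 0; heap: [0-2 ALLOC][3-30 FREE]
Op 2: b = malloc(9) -> b = 3; heap: [0-2 ALLOC][3-11 ALLOC][12-30 FREE]
Op 3: c = malloc(7) -> c = 12; heap: [0-2 ALLOC][3-11 ALLOC][12-18 ALLOC][19-30 FREE]
Op 4: b = realloc(b, 9) -> b = 3; heap: [0-2 ALLOC][3-11 ALLOC][12-18 ALLOC][19-30 FREE]
Op 5: free(c) -> (freed c); heap: [0-2 ALLOC][3-11 ALLOC][12-30 FREE]
free(b): b = 3 -> block [3-11 ALLOC]; mark free, coalesce with adjacent free neighbors -> [0-2 ALLOC][3-30 FREE]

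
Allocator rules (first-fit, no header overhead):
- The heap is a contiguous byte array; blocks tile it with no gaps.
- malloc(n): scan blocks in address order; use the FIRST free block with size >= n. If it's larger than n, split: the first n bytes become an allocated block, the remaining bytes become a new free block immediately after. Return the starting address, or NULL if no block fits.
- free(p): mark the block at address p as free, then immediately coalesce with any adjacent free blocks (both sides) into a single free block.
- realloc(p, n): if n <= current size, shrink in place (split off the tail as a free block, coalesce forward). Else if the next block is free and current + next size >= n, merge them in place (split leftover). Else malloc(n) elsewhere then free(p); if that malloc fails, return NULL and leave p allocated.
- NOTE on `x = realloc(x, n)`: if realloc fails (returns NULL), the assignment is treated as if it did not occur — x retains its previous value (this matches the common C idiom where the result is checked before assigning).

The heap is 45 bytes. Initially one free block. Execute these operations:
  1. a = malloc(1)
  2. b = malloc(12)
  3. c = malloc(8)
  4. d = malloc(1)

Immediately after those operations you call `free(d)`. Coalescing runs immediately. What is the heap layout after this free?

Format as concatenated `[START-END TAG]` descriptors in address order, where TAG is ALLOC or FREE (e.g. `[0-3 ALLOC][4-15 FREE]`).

Op 1: a = malloc(1) -> a = 0; heap: [0-0 ALLOC][1-44 FREE]
Op 2: b = malloc(12) -> b = 1; heap: [0-0 ALLOC][1-12 ALLOC][13-44 FREE]
Op 3: c = malloc(8) -> c = 13; heap: [0-0 ALLOC][1-12 ALLOC][13-20 ALLOC][21-44 FREE]
Op 4: d = malloc(1) -> d = 21; heap: [0-0 ALLOC][1-12 ALLOC][13-20 ALLOC][21-21 ALLOC][22-44 FREE]
free(d): d = 21 -> block [21-21 ALLOC]; mark free, coalesce with adjacent free neighbors -> [0-0 ALLOC][1-12 ALLOC][13-20 ALLOC][21-44 FREE]

Answer: [0-0 ALLOC][1-12 ALLOC][13-20 ALLOC][21-44 FREE]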